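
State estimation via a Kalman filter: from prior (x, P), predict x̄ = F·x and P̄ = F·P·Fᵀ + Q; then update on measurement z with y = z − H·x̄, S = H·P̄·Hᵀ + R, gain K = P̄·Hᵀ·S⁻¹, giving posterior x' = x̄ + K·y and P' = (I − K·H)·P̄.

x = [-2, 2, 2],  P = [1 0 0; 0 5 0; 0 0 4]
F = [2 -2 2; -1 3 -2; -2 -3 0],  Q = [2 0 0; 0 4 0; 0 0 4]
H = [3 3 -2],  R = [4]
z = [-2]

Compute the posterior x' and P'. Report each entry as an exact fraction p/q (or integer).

x' = [-141/44, 53/22, -19/88]
P' = [4319/132 -1943/66 1369/264; -1943/66 953/33 -181/132; 1369/264 -181/132 3335/528]

x̄ = F·x = [-4, 4, -2]
P̄ = F·P·Fᵀ + Q = [42 -48 26; -48 66 -43; 26 -43 53]
y = z − H·x̄ = [-6]
S = H·P̄·Hᵀ + R = [528]
K = P̄·Hᵀ·S⁻¹ = [-35/264; 35/132; -157/528]
x' = x̄ + K·y = [-141/44, 53/22, -19/88]
P' = (I − K·H)·P̄ = [4319/132 -1943/66 1369/264; -1943/66 953/33 -181/132; 1369/264 -181/132 3335/528]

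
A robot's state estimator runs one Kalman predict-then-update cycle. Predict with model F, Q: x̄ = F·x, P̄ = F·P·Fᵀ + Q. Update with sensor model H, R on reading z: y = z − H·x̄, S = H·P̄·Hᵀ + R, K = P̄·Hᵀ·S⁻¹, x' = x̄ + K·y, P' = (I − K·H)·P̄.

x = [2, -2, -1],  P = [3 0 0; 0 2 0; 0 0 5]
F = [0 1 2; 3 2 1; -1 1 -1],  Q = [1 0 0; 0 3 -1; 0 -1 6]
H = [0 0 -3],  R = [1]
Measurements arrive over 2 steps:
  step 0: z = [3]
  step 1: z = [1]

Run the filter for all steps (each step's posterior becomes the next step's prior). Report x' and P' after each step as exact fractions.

step 0: x̄ = F·x = [-4, 1, -3]
step 0: P̄ = F·P·Fᵀ + Q = [23 14 -8; 14 43 -11; -8 -11 16]
step 0: y = z − H·x̄ = [-6]
step 0: S = H·P̄·Hᵀ + R = [145]
step 0: K = P̄·Hᵀ·S⁻¹ = [24/145; 33/145; -48/145]
step 0: x' = x̄ + K·y = [-724/145, -53/145, -147/145]
step 0: P' = (I − K·H)·P̄ = [2759/145 1238/145 -8/145; 1238/145 5146/145 -11/145; -8/145 -11/145 16/145]
step 1: x̄ = F·x = [-347/145, -485/29, 818/145]
step 1: P̄ = F·P·Fᵀ + Q = [5311/145 2787/29 3881/145; 2787/29 12126/29 627/29; 3881/145 627/29 6321/145]
step 1: y = z − H·x̄ = [2599/145]
step 1: S = H·P̄·Hᵀ + R = [57034/145]
step 1: K = P̄·Hᵀ·S⁻¹ = [-11643/57034; -9405/57034; -18963/57034]
step 1: x' = x̄ + K·y = [-345179/57034, -1122421/57034, -18145/57034]
step 1: P' = (I − K·H)·P̄ = [1154125/57034 4725975/57034 3881/57034; 4725975/57034 23238051/57034 3135/57034; 3881/57034 3135/57034 6321/57034]

step 0: x' = [-724/145, -53/145, -147/145], P' = [2759/145 1238/145 -8/145; 1238/145 5146/145 -11/145; -8/145 -11/145 16/145]
step 1: x' = [-345179/57034, -1122421/57034, -18145/57034], P' = [1154125/57034 4725975/57034 3881/57034; 4725975/57034 23238051/57034 3135/57034; 3881/57034 3135/57034 6321/57034]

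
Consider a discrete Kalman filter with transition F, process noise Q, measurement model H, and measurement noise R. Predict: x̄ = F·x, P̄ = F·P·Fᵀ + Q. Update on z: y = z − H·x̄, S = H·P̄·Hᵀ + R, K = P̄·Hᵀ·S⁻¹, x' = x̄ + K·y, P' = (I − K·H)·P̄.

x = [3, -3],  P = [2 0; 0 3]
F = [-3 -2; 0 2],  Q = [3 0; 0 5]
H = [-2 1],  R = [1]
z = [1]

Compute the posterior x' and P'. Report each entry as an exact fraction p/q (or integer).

x' = [-112/33, -1147/198]
P' = [25/11 137/33; 137/33 1685/198]

x̄ = F·x = [-3, -6]
P̄ = F·P·Fᵀ + Q = [33 -12; -12 17]
y = z − H·x̄ = [1]
S = H·P̄·Hᵀ + R = [198]
K = P̄·Hᵀ·S⁻¹ = [-13/33; 41/198]
x' = x̄ + K·y = [-112/33, -1147/198]
P' = (I − K·H)·P̄ = [25/11 137/33; 137/33 1685/198]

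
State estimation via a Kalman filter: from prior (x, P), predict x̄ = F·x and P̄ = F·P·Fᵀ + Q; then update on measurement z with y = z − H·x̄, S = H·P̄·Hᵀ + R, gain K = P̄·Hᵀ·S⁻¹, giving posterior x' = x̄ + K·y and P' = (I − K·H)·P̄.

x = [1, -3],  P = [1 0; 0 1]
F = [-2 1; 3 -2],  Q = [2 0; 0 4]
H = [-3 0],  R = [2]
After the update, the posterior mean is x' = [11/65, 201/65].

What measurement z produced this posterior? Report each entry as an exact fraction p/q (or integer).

x̄ = F·x = [-5, 9]
P̄ = F·P·Fᵀ + Q = [7 -8; -8 17]
S = H·P̄·Hᵀ + R = [65]
K = P̄·Hᵀ·S⁻¹ = [-21/65; 24/65]
x' − x̄ = [336/65, -384/65] = K·y
y = (KᵀK)⁻¹·Kᵀ·(x' − x̄) = [-16]
z = y + H·x̄ = [-16] + [15] = [-1]

z = [-1]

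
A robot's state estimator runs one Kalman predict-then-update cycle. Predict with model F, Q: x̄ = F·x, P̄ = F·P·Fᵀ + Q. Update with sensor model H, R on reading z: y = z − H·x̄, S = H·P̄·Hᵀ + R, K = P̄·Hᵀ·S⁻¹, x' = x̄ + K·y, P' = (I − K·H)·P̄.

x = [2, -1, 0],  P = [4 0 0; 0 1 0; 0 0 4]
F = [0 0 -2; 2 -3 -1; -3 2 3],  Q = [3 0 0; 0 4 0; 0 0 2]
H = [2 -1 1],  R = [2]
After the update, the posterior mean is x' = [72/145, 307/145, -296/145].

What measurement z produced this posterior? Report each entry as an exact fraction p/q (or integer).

x̄ = F·x = [0, 7, -8]
P̄ = F·P·Fᵀ + Q = [19 8 -24; 8 33 -42; -24 -42 78]
S = H·P̄·Hᵀ + R = [145]
K = P̄·Hᵀ·S⁻¹ = [6/145; -59/145; 72/145]
x' − x̄ = [72/145, -708/145, 864/145] = K·y
y = (KᵀK)⁻¹·Kᵀ·(x' − x̄) = [12]
z = y + H·x̄ = [12] + [-15] = [-3]

z = [-3]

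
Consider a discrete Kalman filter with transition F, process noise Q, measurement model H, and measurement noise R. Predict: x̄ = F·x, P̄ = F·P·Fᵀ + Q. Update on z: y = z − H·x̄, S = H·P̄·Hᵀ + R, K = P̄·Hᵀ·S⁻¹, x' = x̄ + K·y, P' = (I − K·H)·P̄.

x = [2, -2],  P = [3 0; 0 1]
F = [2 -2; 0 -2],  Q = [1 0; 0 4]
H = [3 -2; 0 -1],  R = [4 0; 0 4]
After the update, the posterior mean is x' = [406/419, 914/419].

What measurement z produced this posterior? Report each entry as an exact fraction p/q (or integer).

x̄ = F·x = [8, 4]
P̄ = F·P·Fᵀ + Q = [17 4; 4 8]
S = H·P̄·Hᵀ + R = [141 4; 4 12]
K = P̄·Hᵀ·S⁻¹ = [133/419 -184/419; -4/419 -278/419]
x' − x̄ = [-2946/419, -762/419] = K·y
y = (KᵀK)⁻¹·Kᵀ·(x' − x̄) = [-18, 3]
z = y + H·x̄ = [-18, 3] + [16, -4] = [-2, -1]

z = [-2, -1]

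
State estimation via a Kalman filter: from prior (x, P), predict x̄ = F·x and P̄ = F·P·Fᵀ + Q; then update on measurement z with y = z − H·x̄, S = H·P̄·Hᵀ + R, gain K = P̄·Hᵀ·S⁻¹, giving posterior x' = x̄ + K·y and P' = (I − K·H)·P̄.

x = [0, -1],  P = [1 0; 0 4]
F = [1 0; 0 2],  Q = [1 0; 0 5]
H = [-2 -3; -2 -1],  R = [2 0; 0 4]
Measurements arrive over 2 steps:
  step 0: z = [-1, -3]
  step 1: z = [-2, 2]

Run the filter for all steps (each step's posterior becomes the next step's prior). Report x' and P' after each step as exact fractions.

step 0: x' = [748/763, -29/109], P' = [806/763 -84/109; -84/109 84/109]
step 1: x' = [-2884/7151, 52394/64359], P' = [7881/7151 -5810/7151; -5810/7151 155096/193077]

step 0: x̄ = F·x = [0, -2]
step 0: P̄ = F·P·Fᵀ + Q = [2 0; 0 21]
step 0: y = z − H·x̄ = [-7, -5]
step 0: S = H·P̄·Hᵀ + R = [199 71; 71 33]
step 0: K = P̄·Hᵀ·S⁻¹ = [76/763 -256/763; -42/109 21/109]
step 0: x' = x̄ + K·y = [748/763, -29/109]
step 0: P' = (I − K·H)·P̄ = [806/763 -84/109; -84/109 84/109]
step 1: x̄ = F·x = [748/763, -58/109]
step 1: P̄ = F·P·Fᵀ + Q = [1569/763 -168/109; -168/109 881/109]
step 1: y = z − H·x̄ = [-1248/763, 24/7]
step 1: S = H·P̄·Hᵀ + R = [49193/763 141/7; 141/7 99/7]
step 1: K = P̄·Hᵀ·S⁻¹ = [834/7151 -2488/7151; -25258/64359 39661/193077]
step 1: x' = x̄ + K·y = [-2884/7151, 52394/64359]
step 1: P' = (I − K·H)·P̄ = [7881/7151 -5810/7151; -5810/7151 155096/193077]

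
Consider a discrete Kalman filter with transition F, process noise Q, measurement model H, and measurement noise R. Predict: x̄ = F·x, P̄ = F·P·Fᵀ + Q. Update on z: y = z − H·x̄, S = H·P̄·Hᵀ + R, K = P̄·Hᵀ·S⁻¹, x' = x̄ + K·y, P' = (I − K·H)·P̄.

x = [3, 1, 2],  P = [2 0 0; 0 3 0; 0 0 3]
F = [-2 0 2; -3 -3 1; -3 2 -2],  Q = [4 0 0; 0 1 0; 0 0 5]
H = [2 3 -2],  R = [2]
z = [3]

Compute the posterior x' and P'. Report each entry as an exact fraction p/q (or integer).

x' = [-100/203, -1445/203, -367/29]
P' = [13956/1015 -324/203 1632/145; -324/203 2342/203 450/29; 1632/145 450/29 5023/145]

x̄ = F·x = [-2, -10, -11]
P̄ = F·P·Fᵀ + Q = [24 18 0; 18 49 -6; 0 -6 47]
y = z − H·x̄ = [15]
S = H·P̄·Hᵀ + R = [1015]
K = P̄·Hᵀ·S⁻¹ = [102/1015; 39/203; -16/145]
x' = x̄ + K·y = [-100/203, -1445/203, -367/29]
P' = (I − K·H)·P̄ = [13956/1015 -324/203 1632/145; -324/203 2342/203 450/29; 1632/145 450/29 5023/145]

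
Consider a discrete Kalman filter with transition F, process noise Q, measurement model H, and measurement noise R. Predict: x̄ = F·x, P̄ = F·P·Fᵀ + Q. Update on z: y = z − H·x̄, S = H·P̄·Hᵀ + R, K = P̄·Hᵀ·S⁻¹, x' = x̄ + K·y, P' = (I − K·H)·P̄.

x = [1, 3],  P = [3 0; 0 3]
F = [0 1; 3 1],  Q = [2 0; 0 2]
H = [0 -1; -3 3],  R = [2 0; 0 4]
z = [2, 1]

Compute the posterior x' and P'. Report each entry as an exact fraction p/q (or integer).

x̄ = F·x = [3, 6]
P̄ = F·P·Fᵀ + Q = [5 3; 3 32]
y = z − H·x̄ = [8, -8]
S = H·P̄·Hᵀ + R = [34 -87; -87 283]
K = P̄·Hᵀ·S⁻¹ = [-1371/2053 -465/2053; -1487/2053 174/2053]
x' = x̄ + K·y = [-1089/2053, -970/2053]
P' = (I − K·H)·P̄ = [3362/2053 2742/2053; 2742/2053 2974/2053]

x' = [-1089/2053, -970/2053]
P' = [3362/2053 2742/2053; 2742/2053 2974/2053]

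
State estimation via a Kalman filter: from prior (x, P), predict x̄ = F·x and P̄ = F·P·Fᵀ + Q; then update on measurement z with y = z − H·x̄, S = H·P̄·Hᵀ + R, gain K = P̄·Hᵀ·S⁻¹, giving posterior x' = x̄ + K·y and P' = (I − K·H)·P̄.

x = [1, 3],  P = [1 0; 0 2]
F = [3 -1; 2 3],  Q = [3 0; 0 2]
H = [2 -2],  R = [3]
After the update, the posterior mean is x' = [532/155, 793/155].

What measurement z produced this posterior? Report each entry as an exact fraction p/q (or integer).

x̄ = F·x = [0, 11]
P̄ = F·P·Fᵀ + Q = [14 0; 0 24]
S = H·P̄·Hᵀ + R = [155]
K = P̄·Hᵀ·S⁻¹ = [28/155; -48/155]
x' − x̄ = [532/155, -912/155] = K·y
y = (KᵀK)⁻¹·Kᵀ·(x' − x̄) = [19]
z = y + H·x̄ = [19] + [-22] = [-3]

z = [-3]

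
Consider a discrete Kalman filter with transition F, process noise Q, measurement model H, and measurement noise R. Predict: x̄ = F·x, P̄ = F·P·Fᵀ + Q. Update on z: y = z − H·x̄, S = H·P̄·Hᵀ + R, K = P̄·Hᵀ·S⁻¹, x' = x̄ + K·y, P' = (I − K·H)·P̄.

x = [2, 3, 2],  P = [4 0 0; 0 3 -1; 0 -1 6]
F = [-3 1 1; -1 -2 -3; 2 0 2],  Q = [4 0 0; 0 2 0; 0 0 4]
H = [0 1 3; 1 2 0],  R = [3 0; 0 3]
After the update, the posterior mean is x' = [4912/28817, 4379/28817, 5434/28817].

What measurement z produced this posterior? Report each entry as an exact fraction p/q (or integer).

x̄ = F·x = [-1, -14, 8]
P̄ = F·P·Fᵀ + Q = [47 -7 -14; -7 60 -40; -14 -40 44]
S = H·P̄·Hᵀ + R = [219 -169; -169 262]
K = P̄·Hᵀ·S⁻¹ = [-7261/28817 -1054/28817; 3377/28817 14607/28817; 8218/28817 -5038/28817]
x' − x̄ = [33729/28817, 407817/28817, -225102/28817] = K·y
y = (KᵀK)⁻¹·Kᵀ·(x' − x̄) = [-9, 30]
z = y + H·x̄ = [-9, 30] + [10, -29] = [1, 1]

z = [1, 1]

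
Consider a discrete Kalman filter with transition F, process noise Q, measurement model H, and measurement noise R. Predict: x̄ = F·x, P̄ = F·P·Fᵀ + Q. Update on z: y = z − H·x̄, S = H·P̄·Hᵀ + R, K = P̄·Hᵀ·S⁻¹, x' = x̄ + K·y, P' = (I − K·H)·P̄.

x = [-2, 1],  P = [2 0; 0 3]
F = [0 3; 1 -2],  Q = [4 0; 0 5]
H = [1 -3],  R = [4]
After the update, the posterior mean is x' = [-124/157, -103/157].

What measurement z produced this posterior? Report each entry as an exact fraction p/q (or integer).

x̄ = F·x = [3, -4]
P̄ = F·P·Fᵀ + Q = [31 -18; -18 19]
S = H·P̄·Hᵀ + R = [314]
K = P̄·Hᵀ·S⁻¹ = [85/314; -75/314]
x' − x̄ = [-595/157, 525/157] = K·y
y = (KᵀK)⁻¹·Kᵀ·(x' − x̄) = [-14]
z = y + H·x̄ = [-14] + [15] = [1]

z = [1]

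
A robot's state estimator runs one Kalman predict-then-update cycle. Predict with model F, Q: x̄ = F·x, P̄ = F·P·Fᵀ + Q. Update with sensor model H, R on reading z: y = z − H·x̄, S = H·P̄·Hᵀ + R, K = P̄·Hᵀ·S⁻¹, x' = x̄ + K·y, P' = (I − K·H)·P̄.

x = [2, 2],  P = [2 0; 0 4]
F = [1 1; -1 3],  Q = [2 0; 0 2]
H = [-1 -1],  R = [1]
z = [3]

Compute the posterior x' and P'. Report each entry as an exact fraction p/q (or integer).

x̄ = F·x = [4, 4]
P̄ = F·P·Fᵀ + Q = [8 10; 10 40]
y = z − H·x̄ = [11]
S = H·P̄·Hᵀ + R = [69]
K = P̄·Hᵀ·S⁻¹ = [-6/23; -50/69]
x' = x̄ + K·y = [26/23, -274/69]
P' = (I − K·H)·P̄ = [76/23 -70/23; -70/23 260/69]

x' = [26/23, -274/69]
P' = [76/23 -70/23; -70/23 260/69]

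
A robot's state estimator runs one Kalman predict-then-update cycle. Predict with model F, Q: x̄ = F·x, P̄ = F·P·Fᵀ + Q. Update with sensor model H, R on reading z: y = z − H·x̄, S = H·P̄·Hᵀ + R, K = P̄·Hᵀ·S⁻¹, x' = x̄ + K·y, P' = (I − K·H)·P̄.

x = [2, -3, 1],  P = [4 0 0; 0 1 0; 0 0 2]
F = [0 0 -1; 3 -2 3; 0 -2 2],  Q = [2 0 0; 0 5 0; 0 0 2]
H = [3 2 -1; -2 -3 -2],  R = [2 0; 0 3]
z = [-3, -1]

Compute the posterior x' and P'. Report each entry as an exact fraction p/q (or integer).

x̄ = F·x = [-1, 15, 8]
P̄ = F·P·Fᵀ + Q = [4 -6 -4; -6 63 16; -4 16 14]
y = z − H·x̄ = [-22, 58]
S = H·P̄·Hᵀ + R = [192 -296; -296 730]
K = P̄·Hᵀ·S⁻¹ = [1031/6568 145/1642; 331/3284 -403/1642; -3937/13136 -705/3284]
x' = x̄ + K·y = [2195/3284, -2385/1642, 14071/6568]
P' = (I − K·H)·P̄ = [2927/1642 -1630/821 3491/3284; -1630/821 3993/1642 -2125/1642; 3491/3284 -2125/1642 7883/6568]

x' = [2195/3284, -2385/1642, 14071/6568]
P' = [2927/1642 -1630/821 3491/3284; -1630/821 3993/1642 -2125/1642; 3491/3284 -2125/1642 7883/6568]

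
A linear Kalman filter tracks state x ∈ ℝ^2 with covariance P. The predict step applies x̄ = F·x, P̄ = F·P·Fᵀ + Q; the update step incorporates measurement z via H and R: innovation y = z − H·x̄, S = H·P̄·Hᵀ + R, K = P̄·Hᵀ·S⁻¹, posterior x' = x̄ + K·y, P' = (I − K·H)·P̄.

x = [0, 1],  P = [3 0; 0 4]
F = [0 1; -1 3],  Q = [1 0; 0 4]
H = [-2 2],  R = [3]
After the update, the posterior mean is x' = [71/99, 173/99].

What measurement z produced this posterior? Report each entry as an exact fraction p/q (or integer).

x̄ = F·x = [1, 3]
P̄ = F·P·Fᵀ + Q = [5 12; 12 43]
S = H·P̄·Hᵀ + R = [99]
K = P̄·Hᵀ·S⁻¹ = [14/99; 62/99]
x' − x̄ = [-28/99, -124/99] = K·y
y = (KᵀK)⁻¹·Kᵀ·(x' − x̄) = [-2]
z = y + H·x̄ = [-2] + [4] = [2]

z = [2]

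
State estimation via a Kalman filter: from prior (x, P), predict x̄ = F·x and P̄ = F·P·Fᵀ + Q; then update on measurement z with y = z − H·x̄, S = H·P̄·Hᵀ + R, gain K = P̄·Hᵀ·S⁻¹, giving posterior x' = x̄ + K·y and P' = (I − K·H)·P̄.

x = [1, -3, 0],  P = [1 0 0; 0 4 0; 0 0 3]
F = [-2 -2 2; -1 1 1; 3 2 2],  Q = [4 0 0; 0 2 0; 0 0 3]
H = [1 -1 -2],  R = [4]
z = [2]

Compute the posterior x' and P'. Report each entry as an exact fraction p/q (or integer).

x' = [12/7, -132/49, 55/49]
P' = [76/3 128/21 194/21; 128/21 958/147 1/147; 194/21 1/147 1559/294]

x̄ = F·x = [4, -4, -3]
P̄ = F·P·Fᵀ + Q = [36 0 -10; 0 10 11; -10 11 40]
y = z − H·x̄ = [-12]
S = H·P̄·Hᵀ + R = [294]
K = P̄·Hᵀ·S⁻¹ = [4/21; -16/147; -101/294]
x' = x̄ + K·y = [12/7, -132/49, 55/49]
P' = (I − K·H)·P̄ = [76/3 128/21 194/21; 128/21 958/147 1/147; 194/21 1/147 1559/294]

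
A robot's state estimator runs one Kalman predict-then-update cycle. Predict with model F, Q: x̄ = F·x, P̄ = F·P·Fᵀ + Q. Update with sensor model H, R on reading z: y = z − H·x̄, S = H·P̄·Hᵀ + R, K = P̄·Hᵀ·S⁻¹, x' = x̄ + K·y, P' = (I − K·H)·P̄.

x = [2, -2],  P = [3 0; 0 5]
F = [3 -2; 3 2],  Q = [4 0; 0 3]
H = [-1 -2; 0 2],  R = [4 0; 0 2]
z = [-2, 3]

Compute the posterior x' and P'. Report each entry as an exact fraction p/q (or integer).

x̄ = F·x = [10, 2]
P̄ = F·P·Fᵀ + Q = [51 7; 7 50]
y = z − H·x̄ = [12, -1]
S = H·P̄·Hᵀ + R = [283 -214; -214 202]
K = P̄·Hᵀ·S⁻¹ = [-1689/1895 -1658/1895; -107/5685 2701/5685]
x' = x̄ + K·y = [68/379, 1477/1137]
P' = (I − K·H)·P̄ = [10072/1895 -1658/1895; -1658/1895 2701/5685]

x' = [68/379, 1477/1137]
P' = [10072/1895 -1658/1895; -1658/1895 2701/5685]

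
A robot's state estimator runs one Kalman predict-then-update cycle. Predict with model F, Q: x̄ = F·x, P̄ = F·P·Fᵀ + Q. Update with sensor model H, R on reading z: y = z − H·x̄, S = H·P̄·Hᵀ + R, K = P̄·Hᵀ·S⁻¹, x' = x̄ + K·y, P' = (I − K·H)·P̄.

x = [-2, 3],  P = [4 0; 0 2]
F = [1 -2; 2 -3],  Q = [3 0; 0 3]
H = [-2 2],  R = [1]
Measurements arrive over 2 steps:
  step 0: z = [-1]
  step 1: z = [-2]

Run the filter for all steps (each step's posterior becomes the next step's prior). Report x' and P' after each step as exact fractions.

step 0: x' = [-302/49, -331/49], P' = [635/49 640/49; 640/49 657/49]
step 1: x' = [10104/1273, 8909/1273], P' = [20946/1273 20828/1273; 20828/1273 21016/1273]

step 0: x̄ = F·x = [-8, -13]
step 0: P̄ = F·P·Fᵀ + Q = [15 20; 20 37]
step 0: y = z − H·x̄ = [9]
step 0: S = H·P̄·Hᵀ + R = [49]
step 0: K = P̄·Hᵀ·S⁻¹ = [10/49; 34/49]
step 0: x' = x̄ + K·y = [-302/49, -331/49]
step 0: P' = (I − K·H)·P̄ = [635/49 640/49; 640/49 657/49]
step 1: x̄ = F·x = [360/49, 389/49]
step 1: P̄ = F·P·Fᵀ + Q = [850/49 732/49; 732/49 920/49]
step 1: y = z − H·x̄ = [-156/49]
step 1: S = H·P̄·Hᵀ + R = [1273/49]
step 1: K = P̄·Hᵀ·S⁻¹ = [-236/1273; 376/1273]
step 1: x' = x̄ + K·y = [10104/1273, 8909/1273]
step 1: P' = (I − K·H)·P̄ = [20946/1273 20828/1273; 20828/1273 21016/1273]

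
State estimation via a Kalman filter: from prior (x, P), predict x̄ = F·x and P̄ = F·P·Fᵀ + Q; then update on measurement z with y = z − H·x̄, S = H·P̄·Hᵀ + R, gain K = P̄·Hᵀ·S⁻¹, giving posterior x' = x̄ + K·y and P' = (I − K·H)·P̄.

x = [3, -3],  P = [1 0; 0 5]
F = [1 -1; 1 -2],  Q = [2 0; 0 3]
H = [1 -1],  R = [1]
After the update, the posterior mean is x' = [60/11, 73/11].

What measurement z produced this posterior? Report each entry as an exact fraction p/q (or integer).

x̄ = F·x = [6, 9]
P̄ = F·P·Fᵀ + Q = [8 11; 11 24]
S = H·P̄·Hᵀ + R = [11]
K = P̄·Hᵀ·S⁻¹ = [-3/11; -13/11]
x' − x̄ = [-6/11, -26/11] = K·y
y = (KᵀK)⁻¹·Kᵀ·(x' − x̄) = [2]
z = y + H·x̄ = [2] + [-3] = [-1]

z = [-1]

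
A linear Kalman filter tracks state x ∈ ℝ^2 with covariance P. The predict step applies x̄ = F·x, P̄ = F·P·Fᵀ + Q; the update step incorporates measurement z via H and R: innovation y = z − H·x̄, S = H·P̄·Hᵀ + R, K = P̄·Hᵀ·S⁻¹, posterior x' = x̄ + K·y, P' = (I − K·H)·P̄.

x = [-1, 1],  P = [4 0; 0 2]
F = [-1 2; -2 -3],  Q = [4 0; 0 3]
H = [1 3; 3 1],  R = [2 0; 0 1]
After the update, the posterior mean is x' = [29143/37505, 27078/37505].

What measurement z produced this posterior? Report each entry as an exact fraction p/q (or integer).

x̄ = F·x = [3, -1]
P̄ = F·P·Fᵀ + Q = [16 -4; -4 37]
S = H·P̄·Hᵀ + R = [327 119; 119 158]
K = P̄·Hᵀ·S⁻¹ = [-4604/37505 13912/37505; 13931/37505 -4558/37505]
x' − x̄ = [-83372/37505, 64583/37505] = K·y
y = (KᵀK)⁻¹·Kᵀ·(x' − x̄) = [3, -5]
z = y + H·x̄ = [3, -5] + [0, 8] = [3, 3]

z = [3, 3]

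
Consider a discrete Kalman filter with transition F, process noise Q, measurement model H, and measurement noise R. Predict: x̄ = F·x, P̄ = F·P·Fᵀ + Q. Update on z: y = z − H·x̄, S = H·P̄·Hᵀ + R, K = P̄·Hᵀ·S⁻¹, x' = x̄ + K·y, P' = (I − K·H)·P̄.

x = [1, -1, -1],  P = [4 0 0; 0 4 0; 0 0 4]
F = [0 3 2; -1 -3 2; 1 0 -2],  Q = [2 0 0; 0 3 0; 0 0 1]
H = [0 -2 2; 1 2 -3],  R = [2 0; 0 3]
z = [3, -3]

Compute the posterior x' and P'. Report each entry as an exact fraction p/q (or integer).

x̄ = F·x = [-5, 0, 3]
P̄ = F·P·Fᵀ + Q = [54 -20 -16; -20 59 -20; -16 -20 21]
y = z − H·x̄ = [-3, 11]
S = H·P̄·Hᵀ + R = [482 -554; -554 738]
K = P̄·Hᵀ·S⁻¹ = [10063/12200 8579/12200; -1817/3050 -711/3050; -541/4880 -1193/4880]
x' = x̄ + K·y = [159/610, -237/305, 157/244]
P' = (I − K·H)·P̄ = [23199/6100 -1191/1525 107/2440; -1191/1525 2601/1525 677/610; 107/2440 677/610 975/976]

x' = [159/610, -237/305, 157/244]
P' = [23199/6100 -1191/1525 107/2440; -1191/1525 2601/1525 677/610; 107/2440 677/610 975/976]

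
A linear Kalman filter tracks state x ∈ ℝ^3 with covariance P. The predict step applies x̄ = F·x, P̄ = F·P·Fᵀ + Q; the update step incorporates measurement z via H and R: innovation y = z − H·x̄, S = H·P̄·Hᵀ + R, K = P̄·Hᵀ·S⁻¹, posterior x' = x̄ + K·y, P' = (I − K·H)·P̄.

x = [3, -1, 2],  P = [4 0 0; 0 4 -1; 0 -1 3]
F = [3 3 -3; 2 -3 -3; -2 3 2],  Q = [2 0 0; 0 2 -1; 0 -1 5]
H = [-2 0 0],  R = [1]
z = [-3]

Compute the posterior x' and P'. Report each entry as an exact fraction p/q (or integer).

x' = [238/159, 169/53, -267/53]
P' = [119/477 5/159 -1/159; 5/159 3239/53 -2948/53; -1/159 -2948/53 3017/53]

x̄ = F·x = [0, 3, -5]
P̄ = F·P·Fᵀ + Q = [119 15 -3; 15 63 -56; -3 -56 57]
y = z − H·x̄ = [-3]
S = H·P̄·Hᵀ + R = [477]
K = P̄·Hᵀ·S⁻¹ = [-238/477; -10/159; 2/159]
x' = x̄ + K·y = [238/159, 169/53, -267/53]
P' = (I − K·H)·P̄ = [119/477 5/159 -1/159; 5/159 3239/53 -2948/53; -1/159 -2948/53 3017/53]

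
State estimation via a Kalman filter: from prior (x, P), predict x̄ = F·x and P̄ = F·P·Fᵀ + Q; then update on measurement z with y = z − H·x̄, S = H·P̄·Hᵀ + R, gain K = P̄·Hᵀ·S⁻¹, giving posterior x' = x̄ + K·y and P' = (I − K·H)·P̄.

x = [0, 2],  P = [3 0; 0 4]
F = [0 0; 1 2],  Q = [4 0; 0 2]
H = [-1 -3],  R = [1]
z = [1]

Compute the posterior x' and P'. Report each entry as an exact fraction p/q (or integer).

x̄ = F·x = [0, 4]
P̄ = F·P·Fᵀ + Q = [4 0; 0 21]
y = z − H·x̄ = [13]
S = H·P̄·Hᵀ + R = [194]
K = P̄·Hᵀ·S⁻¹ = [-2/97; -63/194]
x' = x̄ + K·y = [-26/97, -43/194]
P' = (I − K·H)·P̄ = [380/97 -126/97; -126/97 105/194]

x' = [-26/97, -43/194]
P' = [380/97 -126/97; -126/97 105/194]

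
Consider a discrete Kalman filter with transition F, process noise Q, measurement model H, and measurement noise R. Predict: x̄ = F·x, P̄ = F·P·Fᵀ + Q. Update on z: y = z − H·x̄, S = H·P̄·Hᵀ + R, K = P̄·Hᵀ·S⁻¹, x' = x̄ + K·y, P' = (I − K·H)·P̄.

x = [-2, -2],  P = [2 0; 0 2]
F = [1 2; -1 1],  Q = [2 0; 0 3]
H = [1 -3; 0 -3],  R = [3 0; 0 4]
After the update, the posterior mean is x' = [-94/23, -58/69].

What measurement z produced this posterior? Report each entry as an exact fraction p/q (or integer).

x̄ = F·x = [-6, 0]
P̄ = F·P·Fᵀ + Q = [12 2; 2 7]
S = H·P̄·Hᵀ + R = [66 57; 57 67]
K = P̄·Hᵀ·S⁻¹ = [248/391 -246/391; -76/1173 -101/391]
x' − x̄ = [44/23, -58/69] = K·y
y = (KᵀK)⁻¹·Kᵀ·(x' − x̄) = [5, 2]
z = y + H·x̄ = [5, 2] + [-6, 0] = [-1, 2]

z = [-1, 2]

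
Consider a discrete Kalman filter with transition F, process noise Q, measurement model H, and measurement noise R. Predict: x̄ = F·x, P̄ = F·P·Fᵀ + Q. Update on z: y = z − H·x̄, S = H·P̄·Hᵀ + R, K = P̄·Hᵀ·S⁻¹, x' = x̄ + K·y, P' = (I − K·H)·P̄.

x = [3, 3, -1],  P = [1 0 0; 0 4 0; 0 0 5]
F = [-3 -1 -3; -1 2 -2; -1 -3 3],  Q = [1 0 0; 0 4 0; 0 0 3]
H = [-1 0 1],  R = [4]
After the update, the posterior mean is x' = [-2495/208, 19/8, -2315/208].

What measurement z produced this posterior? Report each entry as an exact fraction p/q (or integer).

z = [1]

x̄ = F·x = [-9, 5, -15]
P̄ = F·P·Fᵀ + Q = [59 25 -30; 25 41 -53; -30 -53 85]
S = H·P̄·Hᵀ + R = [208]
K = P̄·Hᵀ·S⁻¹ = [-89/208; -3/8; 115/208]
x' − x̄ = [-623/208, -21/8, 805/208] = K·y
y = (KᵀK)⁻¹·Kᵀ·(x' − x̄) = [7]
z = y + H·x̄ = [7] + [-6] = [1]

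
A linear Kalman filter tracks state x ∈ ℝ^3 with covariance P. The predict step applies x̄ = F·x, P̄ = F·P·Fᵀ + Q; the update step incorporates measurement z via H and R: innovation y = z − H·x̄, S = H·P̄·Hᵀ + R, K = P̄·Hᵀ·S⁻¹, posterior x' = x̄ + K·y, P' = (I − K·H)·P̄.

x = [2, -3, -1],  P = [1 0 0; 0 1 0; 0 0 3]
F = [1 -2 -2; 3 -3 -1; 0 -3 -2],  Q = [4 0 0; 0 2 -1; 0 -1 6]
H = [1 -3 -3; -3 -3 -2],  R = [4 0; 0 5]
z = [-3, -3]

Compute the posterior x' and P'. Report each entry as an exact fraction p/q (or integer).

x' = [-57538/79403, 276514/79403, -205517/79403]
P' = [66075/79403 -107691/79403 110124/79403; -107691/79403 398553/79403 -424178/79403; 110124/79403 -424178/79403 477306/79403]

x̄ = F·x = [10, 16, 11]
P̄ = F·P·Fᵀ + Q = [21 15 18; 15 23 14; 18 14 27]
y = z − H·x̄ = [68, 97]
S = H·P̄·Hᵀ + R = [529 732; 732 1163]
K = P̄·Hᵀ·S⁻¹ = [14694/79403 -19080/79403; -7704/79403 -4846/79403; -12315/79403 -2490/79403]
x' = x̄ + K·y = [-57538/79403, 276514/79403, -205517/79403]
P' = (I − K·H)·P̄ = [66075/79403 -107691/79403 110124/79403; -107691/79403 398553/79403 -424178/79403; 110124/79403 -424178/79403 477306/79403]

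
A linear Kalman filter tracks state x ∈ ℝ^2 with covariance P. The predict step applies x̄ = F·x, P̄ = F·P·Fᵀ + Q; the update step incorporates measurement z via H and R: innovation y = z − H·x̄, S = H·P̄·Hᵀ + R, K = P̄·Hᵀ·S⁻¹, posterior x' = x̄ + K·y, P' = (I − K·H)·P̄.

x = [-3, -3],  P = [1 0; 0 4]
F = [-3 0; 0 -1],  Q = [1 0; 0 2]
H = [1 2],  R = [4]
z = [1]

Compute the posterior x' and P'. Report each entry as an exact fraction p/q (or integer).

x' = [101/19, -27/19]
P' = [140/19 -60/19; -60/19 42/19]

x̄ = F·x = [9, 3]
P̄ = F·P·Fᵀ + Q = [10 0; 0 6]
y = z − H·x̄ = [-14]
S = H·P̄·Hᵀ + R = [38]
K = P̄·Hᵀ·S⁻¹ = [5/19; 6/19]
x' = x̄ + K·y = [101/19, -27/19]
P' = (I − K·H)·P̄ = [140/19 -60/19; -60/19 42/19]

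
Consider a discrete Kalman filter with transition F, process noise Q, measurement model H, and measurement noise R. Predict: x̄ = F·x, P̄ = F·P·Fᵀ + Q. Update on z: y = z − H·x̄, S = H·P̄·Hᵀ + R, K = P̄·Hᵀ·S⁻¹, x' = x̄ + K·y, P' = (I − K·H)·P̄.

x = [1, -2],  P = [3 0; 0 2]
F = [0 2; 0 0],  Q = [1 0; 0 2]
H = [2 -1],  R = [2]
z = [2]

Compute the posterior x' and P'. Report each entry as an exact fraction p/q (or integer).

x' = [1/2, -1/2]
P' = [9/10 9/10; 9/10 19/10]

x̄ = F·x = [-4, 0]
P̄ = F·P·Fᵀ + Q = [9 0; 0 2]
y = z − H·x̄ = [10]
S = H·P̄·Hᵀ + R = [40]
K = P̄·Hᵀ·S⁻¹ = [9/20; -1/20]
x' = x̄ + K·y = [1/2, -1/2]
P' = (I − K·H)·P̄ = [9/10 9/10; 9/10 19/10]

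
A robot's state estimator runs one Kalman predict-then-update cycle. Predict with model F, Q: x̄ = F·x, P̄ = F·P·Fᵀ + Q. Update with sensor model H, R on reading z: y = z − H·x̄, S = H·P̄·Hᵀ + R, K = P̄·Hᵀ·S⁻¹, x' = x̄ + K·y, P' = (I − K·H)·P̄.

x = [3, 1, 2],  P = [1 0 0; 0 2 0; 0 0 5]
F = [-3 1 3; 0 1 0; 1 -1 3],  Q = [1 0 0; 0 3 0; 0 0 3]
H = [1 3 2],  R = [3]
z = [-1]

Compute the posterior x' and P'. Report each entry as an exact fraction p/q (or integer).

x̄ = F·x = [-2, 1, 8]
P̄ = F·P·Fᵀ + Q = [57 2 40; 2 5 -2; 40 -2 51]
y = z − H·x̄ = [-18]
S = H·P̄·Hᵀ + R = [457]
K = P̄·Hᵀ·S⁻¹ = [143/457; 13/457; 136/457]
x' = x̄ + K·y = [-3488/457, 223/457, 1208/457]
P' = (I − K·H)·P̄ = [5600/457 -945/457 -1168/457; -945/457 2116/457 -2682/457; -1168/457 -2682/457 4811/457]

x' = [-3488/457, 223/457, 1208/457]
P' = [5600/457 -945/457 -1168/457; -945/457 2116/457 -2682/457; -1168/457 -2682/457 4811/457]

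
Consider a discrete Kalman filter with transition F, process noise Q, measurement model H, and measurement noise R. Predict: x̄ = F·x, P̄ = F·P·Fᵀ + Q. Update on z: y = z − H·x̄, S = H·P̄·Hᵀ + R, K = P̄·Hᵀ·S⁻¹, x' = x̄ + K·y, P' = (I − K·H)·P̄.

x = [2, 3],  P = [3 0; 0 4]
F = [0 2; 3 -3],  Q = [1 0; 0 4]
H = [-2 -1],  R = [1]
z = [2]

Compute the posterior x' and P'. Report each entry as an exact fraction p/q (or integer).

x̄ = F·x = [6, -3]
P̄ = F·P·Fᵀ + Q = [17 -24; -24 67]
y = z − H·x̄ = [11]
S = H·P̄·Hᵀ + R = [40]
K = P̄·Hᵀ·S⁻¹ = [-1/4; -19/40]
x' = x̄ + K·y = [13/4, -329/40]
P' = (I − K·H)·P̄ = [29/2 -115/4; -115/4 2319/40]

x' = [13/4, -329/40]
P' = [29/2 -115/4; -115/4 2319/40]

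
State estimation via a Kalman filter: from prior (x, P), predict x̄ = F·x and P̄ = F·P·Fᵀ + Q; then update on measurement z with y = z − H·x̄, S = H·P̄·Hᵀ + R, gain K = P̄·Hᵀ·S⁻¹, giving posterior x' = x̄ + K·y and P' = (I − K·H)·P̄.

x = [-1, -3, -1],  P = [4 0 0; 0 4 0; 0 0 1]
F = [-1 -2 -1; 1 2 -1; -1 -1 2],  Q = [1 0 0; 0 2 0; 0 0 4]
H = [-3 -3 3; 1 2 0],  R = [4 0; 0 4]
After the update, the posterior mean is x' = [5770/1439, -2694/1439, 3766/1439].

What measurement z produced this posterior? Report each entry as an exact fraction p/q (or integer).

z = [2, 2]

x̄ = F·x = [8, -6, 2]
P̄ = F·P·Fᵀ + Q = [22 -19 10; -19 23 -14; 10 -14 16]
S = H·P̄·Hᵀ + R = [283 -87; -87 42]
K = P̄·Hᵀ·S⁻¹ = [-170/1439 -2701/4317; 27/1439 981/1439; 318/1439 42/1439]
x' − x̄ = [-5742/1439, 5940/1439, 888/1439] = K·y
y = (KᵀK)⁻¹·Kᵀ·(x' − x̄) = [2, 6]
z = y + H·x̄ = [2, 6] + [0, -4] = [2, 2]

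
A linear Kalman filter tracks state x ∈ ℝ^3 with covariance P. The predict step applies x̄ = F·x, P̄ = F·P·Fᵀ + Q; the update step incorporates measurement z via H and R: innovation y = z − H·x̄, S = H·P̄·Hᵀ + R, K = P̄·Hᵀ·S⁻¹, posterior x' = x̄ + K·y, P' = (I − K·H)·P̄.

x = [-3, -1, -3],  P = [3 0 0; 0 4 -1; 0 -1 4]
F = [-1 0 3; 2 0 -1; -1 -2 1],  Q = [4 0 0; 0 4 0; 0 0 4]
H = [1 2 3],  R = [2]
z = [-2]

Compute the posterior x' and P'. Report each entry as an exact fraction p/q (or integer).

x̄ = F·x = [-6, -3, 2]
P̄ = F·P·Fᵀ + Q = [43 -18 21; -18 20 -12; 21 -12 31]
y = z − H·x̄ = [4]
S = H·P̄·Hᵀ + R = [314]
K = P̄·Hᵀ·S⁻¹ = [35/157; -7/157; 45/157]
x' = x̄ + K·y = [-802/157, -499/157, 494/157]
P' = (I − K·H)·P̄ = [4301/157 -2336/157 147/157; -2336/157 3042/157 -1254/157; 147/157 -1254/157 817/157]

x' = [-802/157, -499/157, 494/157]
P' = [4301/157 -2336/157 147/157; -2336/157 3042/157 -1254/157; 147/157 -1254/157 817/157]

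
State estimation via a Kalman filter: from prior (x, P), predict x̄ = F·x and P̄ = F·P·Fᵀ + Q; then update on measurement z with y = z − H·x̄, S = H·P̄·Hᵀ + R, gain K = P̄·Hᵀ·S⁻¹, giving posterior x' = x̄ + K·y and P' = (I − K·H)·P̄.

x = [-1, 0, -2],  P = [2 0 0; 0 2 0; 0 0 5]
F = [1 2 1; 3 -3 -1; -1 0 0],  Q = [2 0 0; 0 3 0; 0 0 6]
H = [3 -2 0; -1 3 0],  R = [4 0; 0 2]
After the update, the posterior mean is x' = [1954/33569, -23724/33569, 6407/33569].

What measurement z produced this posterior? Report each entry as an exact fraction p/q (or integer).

x̄ = F·x = [-3, -1, 1]
P̄ = F·P·Fᵀ + Q = [17 -11 -2; -11 44 -6; -2 -6 8]
S = H·P̄·Hᵀ + R = [465 -436; -436 481]
K = P̄·Hᵀ·S⁻¹ = [13313/33569 8578/33569; 4147/33569 13739/33569; -4090/33569 -4824/33569]
x' − x̄ = [102661/33569, 9845/33569, -27162/33569] = K·y
y = (KᵀK)⁻¹·Kᵀ·(x' − x̄) = [9, -2]
z = y + H·x̄ = [9, -2] + [-7, 0] = [2, -2]

z = [2, -2]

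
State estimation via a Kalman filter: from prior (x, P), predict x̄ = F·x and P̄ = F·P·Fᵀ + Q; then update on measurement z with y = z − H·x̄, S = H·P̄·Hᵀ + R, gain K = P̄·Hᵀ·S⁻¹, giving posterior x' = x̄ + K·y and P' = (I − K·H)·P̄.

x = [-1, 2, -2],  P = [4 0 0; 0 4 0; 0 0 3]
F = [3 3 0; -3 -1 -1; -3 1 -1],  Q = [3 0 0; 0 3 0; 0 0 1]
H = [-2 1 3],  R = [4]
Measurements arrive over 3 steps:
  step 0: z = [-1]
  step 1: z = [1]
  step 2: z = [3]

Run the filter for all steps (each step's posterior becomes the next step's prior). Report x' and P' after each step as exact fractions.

step 0: x̄ = F·x = [3, 3, 7]
step 0: P̄ = F·P·Fᵀ + Q = [75 -48 -24; -48 46 35; -24 35 44]
step 0: y = z − H·x̄ = [-19]
step 0: S = H·P̄·Hᵀ + R = [1436]
step 0: K = P̄·Hᵀ·S⁻¹ = [-135/718; 247/1436; 215/1436]
step 0: x' = x̄ + K·y = [4719/718, -385/1436, 5967/1436]
step 0: P' = (I − K·H)·P̄ = [8700/359 -1119/718 11793/718; -1119/718 5047/1436 -2845/1436; 11793/718 -2845/1436 16959/1436]
step 1: x̄ = F·x = [27159/1436, -8474/359, -17333/718]
step 1: P̄ = F·P·Fᵀ + Q = [322647/1436 -90927/359 -173427/718; -90927/359 115478/359 116657/359; -173427/718 116657/359 124319/359]
step 1: y = z − H·x̄ = [48412/359]
step 1: S = H·P̄·Hᵀ + R = [3662644/359]
step 1: K = P̄·Hᵀ·S⁻¹ = [-512391/3662644; 647303/3662644; 663041/3662644]
step 1: x' = x̄ + K·y = [174273/3662644, 208905/915661, 496987/1831322]
step 1: P' = (I − K·H)·P̄ = [45808827/1831322 -3791085/3662644 61658943/3662644; -3791085/3662644 11012897/3662644 -5335285/3662644; 61658943/3662644 -5335285/3662644 43768445/3662644]
step 2: x̄ = F·x = [3029679/3662644, -2352413/3662644, -681173/3662644]
step 2: P̄ = F·P·Fᵀ + Q = [866423361/3662644 -981075531/3662644 -937744659/3662644; -981075531/3662644 613432369/1831322 306817023/915661; -937744659/3662644 306817023/915661 643186805/1831322]
step 2: y = z − H·x̄ = [10721611/1831322]
step 2: S = H·P̄·Hᵀ + R = [9706354458/915661]
step 2: K = P̄·Hᵀ·S⁻¹ = [-921192705/6470902972; 1717705019/9706354458; 290078260/1617725743]
step 2: x' = x̄ + K·y = [-81133101/12941805944, 1911157028/4853177229, 5589690321/6470902972]
step 2: P' = (I − K·H)·P̄ = [281198775111/12941805944 -2606755929/3235451486 94242505383/6470902972; -2606755929/3235451486 14517093370/4853177229 -2100216791/1617725743; 94242505383/6470902972 -2100216791/1617725743 33587855015/3235451486]

step 0: x' = [4719/718, -385/1436, 5967/1436], P' = [8700/359 -1119/718 11793/718; -1119/718 5047/1436 -2845/1436; 11793/718 -2845/1436 16959/1436]
step 1: x' = [174273/3662644, 208905/915661, 496987/1831322], P' = [45808827/1831322 -3791085/3662644 61658943/3662644; -3791085/3662644 11012897/3662644 -5335285/3662644; 61658943/3662644 -5335285/3662644 43768445/3662644]
step 2: x' = [-81133101/12941805944, 1911157028/4853177229, 5589690321/6470902972], P' = [281198775111/12941805944 -2606755929/3235451486 94242505383/6470902972; -2606755929/3235451486 14517093370/4853177229 -2100216791/1617725743; 94242505383/6470902972 -2100216791/1617725743 33587855015/3235451486]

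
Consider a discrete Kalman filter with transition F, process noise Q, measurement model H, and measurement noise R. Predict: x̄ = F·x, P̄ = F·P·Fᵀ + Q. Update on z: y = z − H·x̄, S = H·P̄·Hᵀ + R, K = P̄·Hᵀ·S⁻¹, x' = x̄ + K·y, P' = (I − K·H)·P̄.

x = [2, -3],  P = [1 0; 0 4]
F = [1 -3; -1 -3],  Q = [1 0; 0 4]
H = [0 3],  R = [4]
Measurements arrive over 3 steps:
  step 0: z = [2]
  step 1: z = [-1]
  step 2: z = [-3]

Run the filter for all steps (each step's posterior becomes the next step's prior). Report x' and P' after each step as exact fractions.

step 0: x̄ = F·x = [11, 7]
step 0: P̄ = F·P·Fᵀ + Q = [38 35; 35 41]
step 0: y = z − H·x̄ = [-19]
step 0: S = H·P̄·Hᵀ + R = [373]
step 0: K = P̄·Hᵀ·S⁻¹ = [105/373; 123/373]
step 0: x' = x̄ + K·y = [2108/373, 274/373]
step 0: P' = (I − K·H)·P̄ = [3149/373 140/373; 140/373 164/373]
step 1: x̄ = F·x = [1286/373, -2930/373]
step 1: P̄ = F·P·Fᵀ + Q = [4158/373 -1673/373; -1673/373 6957/373]
step 1: y = z − H·x̄ = [8417/373]
step 1: S = H·P̄·Hᵀ + R = [64105/373]
step 1: K = P̄·Hᵀ·S⁻¹ = [-5019/64105; 20871/64105]
step 1: x' = x̄ + K·y = [107759/64105, -32591/64105]
step 1: P' = (I − K·H)·P̄ = [647073/64105 -6692/64105; -6692/64105 27828/64105]
step 2: x̄ = F·x = [205532/64105, -9986/64105]
step 2: P̄ = F·P·Fᵀ + Q = [1001782/64105 -396621/64105; -396621/64105 1113793/64105]
step 2: y = z − H·x̄ = [-162357/64105]
step 2: S = H·P̄·Hᵀ + R = [10280557/64105]
step 2: K = P̄·Hᵀ·S⁻¹ = [-1189863/10280557; 3341379/10280557]
step 2: x' = x̄ + K·y = [35974823/10280557, -10064081/10280557]
step 2: P' = (I − K·H)·P̄ = [138571141/10280557 -1586484/10280557; -1586484/10280557 4455172/10280557]

step 0: x' = [2108/373, 274/373], P' = [3149/373 140/373; 140/373 164/373]
step 1: x' = [107759/64105, -32591/64105], P' = [647073/64105 -6692/64105; -6692/64105 27828/64105]
step 2: x' = [35974823/10280557, -10064081/10280557], P' = [138571141/10280557 -1586484/10280557; -1586484/10280557 4455172/10280557]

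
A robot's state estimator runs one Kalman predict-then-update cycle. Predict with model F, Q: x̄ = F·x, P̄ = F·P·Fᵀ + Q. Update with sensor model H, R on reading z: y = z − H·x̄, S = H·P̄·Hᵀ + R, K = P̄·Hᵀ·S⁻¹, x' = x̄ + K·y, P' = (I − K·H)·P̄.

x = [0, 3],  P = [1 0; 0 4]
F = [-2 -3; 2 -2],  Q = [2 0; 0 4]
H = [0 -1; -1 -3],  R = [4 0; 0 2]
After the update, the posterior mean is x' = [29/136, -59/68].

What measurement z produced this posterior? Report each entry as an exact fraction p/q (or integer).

x̄ = F·x = [-9, -6]
P̄ = F·P·Fᵀ + Q = [42 20; 20 24]
S = H·P̄·Hᵀ + R = [28 92; 92 380]
K = P̄·Hᵀ·S⁻¹ = [223/272 -127/272; -41/136 -23/136]
x' − x̄ = [1253/136, 349/68] = K·y
y = (KᵀK)⁻¹·Kᵀ·(x' − x̄) = [-3, -25]
z = y + H·x̄ = [-3, -25] + [6, 27] = [3, 2]

z = [3, 2]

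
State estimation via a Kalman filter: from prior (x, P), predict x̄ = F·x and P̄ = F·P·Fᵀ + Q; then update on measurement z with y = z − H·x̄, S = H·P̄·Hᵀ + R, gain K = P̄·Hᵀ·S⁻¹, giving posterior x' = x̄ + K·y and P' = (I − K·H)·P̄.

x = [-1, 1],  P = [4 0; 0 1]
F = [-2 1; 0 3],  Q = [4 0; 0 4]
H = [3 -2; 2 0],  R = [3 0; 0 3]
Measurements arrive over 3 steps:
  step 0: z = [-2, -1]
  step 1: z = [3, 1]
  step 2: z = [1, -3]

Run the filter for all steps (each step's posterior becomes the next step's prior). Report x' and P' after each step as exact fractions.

step 0: x' = [-407/1700, 1271/1700], P' = [1119/1700 1593/1700; 1593/1700 3471/1700]
step 1: x' = [2631574/3759101, -1368834/3759101], P' = [2318991/3759101 3373119/3759101; 3373119/3759101 7634103/3759101]
step 2: x' = [-12079360467/8210109386, -21779091475/8210109386], P' = [5076741795/8210109386 7389956115/8210109386; 7389956115/8210109386 16713321459/8210109386]

step 0: x̄ = F·x = [3, 3]
step 0: P̄ = F·P·Fᵀ + Q = [21 3; 3 13]
step 0: y = z − H·x̄ = [-5, -7]
step 0: S = H·P̄·Hᵀ + R = [208 114; 114 87]
step 0: K = P̄·Hᵀ·S⁻¹ = [57/1700 373/850; -721/1700 531/850]
step 0: x' = x̄ + K·y = [-407/1700, 1271/1700]
step 0: P' = (I − K·H)·P̄ = [1119/1700 1593/1700; 1593/1700 3471/1700]
step 1: x̄ = F·x = [417/340, 3813/1700]
step 1: P̄ = F·P·Fᵀ + Q = [335/68 171/340; 171/340 38039/1700]
step 1: y = z − H·x̄ = [6471/1700, -247/170]
step 1: S = H·P̄·Hᵀ + R = [222371/1700 4683/170; 4683/170 386/17]
step 1: K = P̄·Hᵀ·S⁻¹ = [70245/3759101 1545994/3759101; -1716283/3759101 2248746/3759101]
step 1: x' = x̄ + K·y = [2631574/3759101, -1368834/3759101]
step 1: P' = (I − K·H)·P̄ = [2318991/3759101 3373119/3759101; 3373119/3759101 7634103/3759101]
step 2: x̄ = F·x = [-6631982/3759101, -4106502/3759101]
step 2: P̄ = F·P·Fᵀ + Q = [18453995/3759101 2663595/3759101; 2663595/3759101 83743331/3759101]
step 2: y = z − H·x̄ = [15442043/3759101, 1986661/3759101]
step 2: S = H·P̄·Hᵀ + R = [480373442/3759101 100069590/3759101; 100069590/3759101 85093283/3759101]
step 2: K = P̄·Hᵀ·S⁻¹ = [150104385/8210109386 1692247265/4105054693; -3752258191/8210109386 2463318705/4105054693]
step 2: x' = x̄ + K·y = [-12079360467/8210109386, -21779091475/8210109386]
step 2: P' = (I − K·H)·P̄ = [5076741795/8210109386 7389956115/8210109386; 7389956115/8210109386 16713321459/8210109386]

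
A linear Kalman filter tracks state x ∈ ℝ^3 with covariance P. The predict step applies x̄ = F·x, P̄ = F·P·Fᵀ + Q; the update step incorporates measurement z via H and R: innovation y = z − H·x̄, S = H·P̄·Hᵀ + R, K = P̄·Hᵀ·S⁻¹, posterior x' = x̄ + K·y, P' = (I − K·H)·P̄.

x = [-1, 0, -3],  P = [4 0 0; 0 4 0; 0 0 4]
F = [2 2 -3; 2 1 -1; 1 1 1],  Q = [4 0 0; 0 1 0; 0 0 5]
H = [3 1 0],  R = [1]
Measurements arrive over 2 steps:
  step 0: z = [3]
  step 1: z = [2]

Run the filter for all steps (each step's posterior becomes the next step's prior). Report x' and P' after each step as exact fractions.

step 0: x' = [721/445, -1637/890, -394/89], P' = [288/445 -738/445 -148/89; -738/445 4561/890 446/89; -148/89 446/89 1473/89]
step 1: x' = [192408/1214261, 1888995/1214261, 429161/1214261], P' = [293529/1214261 -516957/1214261 165055/1214261; -516957/1214261 1673352/1214261 -638490/1214261; 165055/1214261 -638490/1214261 14199580/1214261]

step 0: x̄ = F·x = [7, 1, -4]
step 0: P̄ = F·P·Fᵀ + Q = [72 36 4; 36 25 8; 4 8 17]
step 0: y = z − H·x̄ = [-19]
step 0: S = H·P̄·Hᵀ + R = [890]
step 0: K = P̄·Hᵀ·S⁻¹ = [126/445; 133/890; 2/89]
step 0: x' = x̄ + K·y = [721/445, -1637/890, -394/89]
step 0: P' = (I − K·H)·P̄ = [288/445 -738/445 -148/89; -738/445 4561/890 446/89; -148/89 446/89 1473/89]
step 1: x̄ = F·x = [1143/89, 5187/890, -827/178]
step 1: P̄ = F·P·Fᵀ + Q = [10911/89 3630/89 -4280/89; 3630/89 13581/890 -2985/178; -4280/89 -2985/178 5465/178]
step 1: y = z − H·x̄ = [-37697/890]
step 1: S = H·P̄·Hᵀ + R = [1214261/890]
step 1: K = P̄·Hᵀ·S⁻¹ = [363630/1214261; 122481/1214261; -143325/1214261]
step 1: x' = x̄ + K·y = [192408/1214261, 1888995/1214261, 429161/1214261]
step 1: P' = (I − K·H)·P̄ = [293529/1214261 -516957/1214261 165055/1214261; -516957/1214261 1673352/1214261 -638490/1214261; 165055/1214261 -638490/1214261 14199580/1214261]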